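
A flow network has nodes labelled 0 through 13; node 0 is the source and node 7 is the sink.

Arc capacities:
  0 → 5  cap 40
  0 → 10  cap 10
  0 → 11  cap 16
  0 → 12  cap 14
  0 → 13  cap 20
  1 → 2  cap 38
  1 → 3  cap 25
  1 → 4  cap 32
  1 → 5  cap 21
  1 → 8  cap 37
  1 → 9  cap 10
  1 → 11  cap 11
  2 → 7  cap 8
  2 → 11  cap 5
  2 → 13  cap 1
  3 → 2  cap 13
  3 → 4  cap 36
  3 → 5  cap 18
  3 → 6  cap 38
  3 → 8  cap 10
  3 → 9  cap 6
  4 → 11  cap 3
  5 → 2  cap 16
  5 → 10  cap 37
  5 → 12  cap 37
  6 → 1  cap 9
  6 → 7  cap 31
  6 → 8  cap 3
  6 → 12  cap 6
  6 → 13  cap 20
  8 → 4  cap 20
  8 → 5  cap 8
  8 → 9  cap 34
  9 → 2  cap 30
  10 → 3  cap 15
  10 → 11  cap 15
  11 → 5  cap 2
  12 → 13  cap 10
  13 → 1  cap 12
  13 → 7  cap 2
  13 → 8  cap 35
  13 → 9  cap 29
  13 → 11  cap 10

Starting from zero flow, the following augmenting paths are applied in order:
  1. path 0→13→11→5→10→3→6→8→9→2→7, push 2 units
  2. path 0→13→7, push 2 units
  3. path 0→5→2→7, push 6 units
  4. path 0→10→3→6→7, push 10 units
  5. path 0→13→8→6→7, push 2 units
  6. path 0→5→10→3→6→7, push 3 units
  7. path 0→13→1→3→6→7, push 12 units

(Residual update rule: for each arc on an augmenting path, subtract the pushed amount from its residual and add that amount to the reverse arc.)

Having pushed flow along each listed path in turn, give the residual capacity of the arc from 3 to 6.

Residual capacity of (3,6): 11

after path 1 (0→13→11→5→10→3→6→8→9→2→7, push 2): res(3,6)=36
after path 2 (0→13→7, push 2): res(3,6)=36
after path 3 (0→5→2→7, push 6): res(3,6)=36
after path 4 (0→10→3→6→7, push 10): res(3,6)=26
after path 5 (0→13→8→6→7, push 2): res(3,6)=26
after path 6 (0→5→10→3→6→7, push 3): res(3,6)=23
after path 7 (0→13→1→3→6→7, push 12): res(3,6)=11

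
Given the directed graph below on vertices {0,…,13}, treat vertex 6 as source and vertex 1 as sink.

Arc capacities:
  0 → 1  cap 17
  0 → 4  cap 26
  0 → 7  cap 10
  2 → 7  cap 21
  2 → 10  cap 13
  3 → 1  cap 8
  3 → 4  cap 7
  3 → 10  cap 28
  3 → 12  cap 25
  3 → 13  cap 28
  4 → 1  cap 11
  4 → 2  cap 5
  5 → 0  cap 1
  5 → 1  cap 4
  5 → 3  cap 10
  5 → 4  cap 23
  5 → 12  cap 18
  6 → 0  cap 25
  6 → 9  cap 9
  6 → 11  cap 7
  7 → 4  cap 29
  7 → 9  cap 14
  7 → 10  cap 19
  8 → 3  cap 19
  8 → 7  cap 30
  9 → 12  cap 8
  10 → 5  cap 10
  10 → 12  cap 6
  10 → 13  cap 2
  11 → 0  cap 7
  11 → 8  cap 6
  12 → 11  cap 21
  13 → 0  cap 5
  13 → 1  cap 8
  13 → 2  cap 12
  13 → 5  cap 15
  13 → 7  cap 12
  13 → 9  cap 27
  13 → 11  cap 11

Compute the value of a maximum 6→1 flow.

augment #1: 6→0→1 bottleneck 17, total now 17
augment #2: 6→0→4→1 bottleneck 8, total now 25
augment #3: 6→11→0→4→1 bottleneck 3, total now 28
augment #4: 6→11→8→3→1 bottleneck 4, total now 32
augment #5: 6→9→12→11→8→3→1 bottleneck 2, total now 34
augment #6: 6→9→12→11→0→7→10→5→1 bottleneck 4, total now 38

Maximum flow value: 38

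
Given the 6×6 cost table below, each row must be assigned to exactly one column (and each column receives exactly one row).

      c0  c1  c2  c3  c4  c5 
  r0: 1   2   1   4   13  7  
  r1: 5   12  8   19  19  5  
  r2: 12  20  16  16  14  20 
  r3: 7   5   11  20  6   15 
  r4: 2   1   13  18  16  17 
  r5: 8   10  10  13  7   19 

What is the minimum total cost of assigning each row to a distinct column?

optimal assignment: row0→col2 (cost 1), row1→col5 (cost 5), row2→col3 (cost 16), row3→col1 (cost 5), row4→col0 (cost 2), row5→col4 (cost 7)
total = 1 + 5 + 16 + 5 + 2 + 7 = 36

Minimum assignment cost: 36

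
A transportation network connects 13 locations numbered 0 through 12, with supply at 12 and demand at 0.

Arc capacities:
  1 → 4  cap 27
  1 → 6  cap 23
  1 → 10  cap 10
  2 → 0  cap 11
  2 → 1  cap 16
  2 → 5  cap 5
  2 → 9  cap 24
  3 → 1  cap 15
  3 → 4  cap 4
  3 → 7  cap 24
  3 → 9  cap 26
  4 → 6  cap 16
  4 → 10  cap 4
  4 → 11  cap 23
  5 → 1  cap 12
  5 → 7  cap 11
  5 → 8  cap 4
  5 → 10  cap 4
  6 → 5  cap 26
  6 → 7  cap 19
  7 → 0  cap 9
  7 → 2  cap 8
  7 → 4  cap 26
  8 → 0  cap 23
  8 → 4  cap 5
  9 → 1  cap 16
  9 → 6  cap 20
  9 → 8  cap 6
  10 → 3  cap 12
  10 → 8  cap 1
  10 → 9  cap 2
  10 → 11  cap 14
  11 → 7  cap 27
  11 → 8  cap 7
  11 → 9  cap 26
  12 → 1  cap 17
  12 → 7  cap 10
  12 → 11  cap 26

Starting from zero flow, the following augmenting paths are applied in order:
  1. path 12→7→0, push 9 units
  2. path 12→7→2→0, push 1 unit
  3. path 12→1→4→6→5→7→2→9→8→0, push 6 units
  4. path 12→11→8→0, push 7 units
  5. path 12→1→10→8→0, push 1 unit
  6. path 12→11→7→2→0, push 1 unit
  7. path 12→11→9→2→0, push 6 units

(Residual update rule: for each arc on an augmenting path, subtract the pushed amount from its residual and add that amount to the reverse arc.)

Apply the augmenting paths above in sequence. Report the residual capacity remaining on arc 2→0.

after path 1 (12→7→0, push 9): res(2,0)=11
after path 2 (12→7→2→0, push 1): res(2,0)=10
after path 3 (12→1→4→6→5→7→2→9→8→0, push 6): res(2,0)=10
after path 4 (12→11→8→0, push 7): res(2,0)=10
after path 5 (12→1→10→8→0, push 1): res(2,0)=10
after path 6 (12→11→7→2→0, push 1): res(2,0)=9
after path 7 (12→11→9→2→0, push 6): res(2,0)=3

Residual capacity of (2,0): 3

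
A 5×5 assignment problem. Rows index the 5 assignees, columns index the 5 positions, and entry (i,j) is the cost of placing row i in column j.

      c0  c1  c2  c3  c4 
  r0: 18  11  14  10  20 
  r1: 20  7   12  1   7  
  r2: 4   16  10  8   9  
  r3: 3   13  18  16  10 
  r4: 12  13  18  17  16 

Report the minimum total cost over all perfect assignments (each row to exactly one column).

Minimum assignment cost: 40

optimal assignment: row0→col2 (cost 14), row1→col3 (cost 1), row2→col4 (cost 9), row3→col0 (cost 3), row4→col1 (cost 13)
total = 14 + 1 + 9 + 3 + 13 = 40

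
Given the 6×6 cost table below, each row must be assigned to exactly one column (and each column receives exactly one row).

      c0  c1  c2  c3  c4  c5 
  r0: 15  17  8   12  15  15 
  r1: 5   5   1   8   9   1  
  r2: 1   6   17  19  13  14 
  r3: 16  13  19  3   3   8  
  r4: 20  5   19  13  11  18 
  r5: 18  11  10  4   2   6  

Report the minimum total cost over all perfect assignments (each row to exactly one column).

optimal assignment: row0→col2 (cost 8), row1→col5 (cost 1), row2→col0 (cost 1), row3→col3 (cost 3), row4→col1 (cost 5), row5→col4 (cost 2)
total = 8 + 1 + 1 + 3 + 5 + 2 = 20

Minimum assignment cost: 20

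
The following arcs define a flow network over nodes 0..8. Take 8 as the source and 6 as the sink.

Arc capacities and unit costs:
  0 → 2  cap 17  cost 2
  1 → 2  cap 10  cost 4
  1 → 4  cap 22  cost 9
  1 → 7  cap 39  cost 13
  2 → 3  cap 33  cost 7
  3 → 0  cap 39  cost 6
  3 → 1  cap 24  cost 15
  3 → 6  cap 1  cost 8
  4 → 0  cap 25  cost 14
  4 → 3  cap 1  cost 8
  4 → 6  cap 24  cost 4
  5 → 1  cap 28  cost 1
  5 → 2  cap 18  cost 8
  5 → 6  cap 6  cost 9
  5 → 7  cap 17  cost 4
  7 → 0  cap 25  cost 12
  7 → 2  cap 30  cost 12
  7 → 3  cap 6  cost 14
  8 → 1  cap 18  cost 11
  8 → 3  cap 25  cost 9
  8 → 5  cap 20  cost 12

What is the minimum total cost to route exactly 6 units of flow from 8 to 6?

shortest-cost path #1: 8→3→6 push 1 @ unit cost 17 (adds 17)
shortest-cost path #2: 8→5→6 push 5 @ unit cost 21 (adds 105)
total cost = 122

Minimum cost for 6 units: 122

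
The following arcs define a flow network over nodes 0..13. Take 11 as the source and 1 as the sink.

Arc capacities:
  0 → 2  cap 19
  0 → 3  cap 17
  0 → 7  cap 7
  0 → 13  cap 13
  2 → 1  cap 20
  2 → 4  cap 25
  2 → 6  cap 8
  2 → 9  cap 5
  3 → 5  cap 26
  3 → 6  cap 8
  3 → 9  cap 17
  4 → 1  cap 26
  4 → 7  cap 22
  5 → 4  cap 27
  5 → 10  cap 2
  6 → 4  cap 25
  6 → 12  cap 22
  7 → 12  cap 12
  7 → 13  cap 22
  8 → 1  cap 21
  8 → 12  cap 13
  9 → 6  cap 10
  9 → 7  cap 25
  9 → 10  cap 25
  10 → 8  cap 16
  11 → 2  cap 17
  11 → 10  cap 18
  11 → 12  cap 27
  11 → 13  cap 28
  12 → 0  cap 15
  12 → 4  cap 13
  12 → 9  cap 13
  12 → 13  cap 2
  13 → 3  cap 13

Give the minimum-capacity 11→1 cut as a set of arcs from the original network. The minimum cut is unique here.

augment #1: 11→2→1 push 17
augment #2: 11→10→8→1 push 16
augment #3: 11→12→4→1 push 13
augment #4: 11→12→0→2→1 push 3
augment #5: 11→12→0→2→4→1 push 11
augment #6: 11→13→3→5→4→1 push 2
max flow = 62; residual-reachable set from 11 gives S-side
cut edges (S→T): {(2,1), (4,1), (10,8)} total cap 62

Min-cut arcs: {(2,1), (4,1), (10,8)} (total capacity 62)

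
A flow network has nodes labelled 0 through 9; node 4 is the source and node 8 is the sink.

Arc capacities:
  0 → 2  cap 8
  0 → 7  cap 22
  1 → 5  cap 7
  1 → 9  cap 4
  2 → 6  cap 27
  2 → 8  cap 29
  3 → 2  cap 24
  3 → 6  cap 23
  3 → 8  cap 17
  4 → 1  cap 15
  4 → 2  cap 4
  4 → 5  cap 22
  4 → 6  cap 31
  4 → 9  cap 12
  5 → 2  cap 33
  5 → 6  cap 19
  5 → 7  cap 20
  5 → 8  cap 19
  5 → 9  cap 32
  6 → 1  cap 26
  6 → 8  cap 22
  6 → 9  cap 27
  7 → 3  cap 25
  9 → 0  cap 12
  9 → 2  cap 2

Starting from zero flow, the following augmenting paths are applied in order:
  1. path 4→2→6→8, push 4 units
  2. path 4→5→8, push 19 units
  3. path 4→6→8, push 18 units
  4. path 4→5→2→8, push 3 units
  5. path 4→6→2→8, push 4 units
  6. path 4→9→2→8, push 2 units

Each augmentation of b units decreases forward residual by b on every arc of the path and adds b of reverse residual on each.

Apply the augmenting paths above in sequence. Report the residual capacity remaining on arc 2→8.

after path 1 (4→2→6→8, push 4): res(2,8)=29
after path 2 (4→5→8, push 19): res(2,8)=29
after path 3 (4→6→8, push 18): res(2,8)=29
after path 4 (4→5→2→8, push 3): res(2,8)=26
after path 5 (4→6→2→8, push 4): res(2,8)=22
after path 6 (4→9→2→8, push 2): res(2,8)=20

Residual capacity of (2,8): 20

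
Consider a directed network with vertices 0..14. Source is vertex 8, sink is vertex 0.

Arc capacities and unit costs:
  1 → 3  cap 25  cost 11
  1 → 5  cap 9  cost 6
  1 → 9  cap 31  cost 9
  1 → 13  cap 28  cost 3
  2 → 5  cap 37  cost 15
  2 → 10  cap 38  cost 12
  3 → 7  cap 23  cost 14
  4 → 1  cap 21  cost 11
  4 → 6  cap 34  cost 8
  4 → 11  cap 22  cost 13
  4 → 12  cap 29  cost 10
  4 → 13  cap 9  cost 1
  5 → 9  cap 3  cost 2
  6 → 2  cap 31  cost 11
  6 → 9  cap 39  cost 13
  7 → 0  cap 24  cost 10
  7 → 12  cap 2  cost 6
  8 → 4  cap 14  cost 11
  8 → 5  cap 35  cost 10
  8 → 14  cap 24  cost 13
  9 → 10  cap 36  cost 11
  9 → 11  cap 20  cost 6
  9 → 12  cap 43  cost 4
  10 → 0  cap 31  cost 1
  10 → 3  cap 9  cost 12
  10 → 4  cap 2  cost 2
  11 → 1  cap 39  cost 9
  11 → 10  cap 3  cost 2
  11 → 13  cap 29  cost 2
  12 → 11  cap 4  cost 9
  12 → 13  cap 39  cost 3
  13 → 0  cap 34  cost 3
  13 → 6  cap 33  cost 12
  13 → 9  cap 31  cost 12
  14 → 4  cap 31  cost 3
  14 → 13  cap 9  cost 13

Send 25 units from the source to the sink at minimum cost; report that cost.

shortest-cost path #1: 8→4→13→0 push 9 @ unit cost 15 (adds 135)
shortest-cost path #2: 8→5→9→11→10→0 push 3 @ unit cost 21 (adds 63)
shortest-cost path #3: 8→4→12→13→0 push 5 @ unit cost 27 (adds 135)
shortest-cost path #4: 8→14→13→0 push 8 @ unit cost 29 (adds 232)
total cost = 565

Minimum cost for 25 units: 565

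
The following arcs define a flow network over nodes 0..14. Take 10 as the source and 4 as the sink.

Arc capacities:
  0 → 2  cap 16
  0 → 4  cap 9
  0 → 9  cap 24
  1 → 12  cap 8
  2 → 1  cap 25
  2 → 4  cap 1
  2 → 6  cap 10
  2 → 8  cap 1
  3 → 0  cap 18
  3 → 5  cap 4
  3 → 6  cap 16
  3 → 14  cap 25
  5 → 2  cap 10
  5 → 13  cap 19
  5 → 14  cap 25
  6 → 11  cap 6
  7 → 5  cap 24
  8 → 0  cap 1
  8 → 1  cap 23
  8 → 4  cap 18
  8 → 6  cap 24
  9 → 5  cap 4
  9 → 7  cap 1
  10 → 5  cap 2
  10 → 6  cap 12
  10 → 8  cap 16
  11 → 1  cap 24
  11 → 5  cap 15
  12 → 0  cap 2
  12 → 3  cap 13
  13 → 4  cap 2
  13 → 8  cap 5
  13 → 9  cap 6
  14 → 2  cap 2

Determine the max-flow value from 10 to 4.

Maximum flow value: 24

augment #1: 10→8→4 bottleneck 16, total now 16
augment #2: 10→5→2→4 bottleneck 1, total now 17
augment #3: 10→5→13→4 bottleneck 1, total now 18
augment #4: 10→6→11→5→13→4 bottleneck 1, total now 19
augment #5: 10→6→11→1→12→0→4 bottleneck 2, total now 21
augment #6: 10→6→11→5→2→8→4 bottleneck 1, total now 22
augment #7: 10→6→11→5→13→8→4 bottleneck 1, total now 23
augment #8: 10→6→11→1→12→3→0→4 bottleneck 1, total now 24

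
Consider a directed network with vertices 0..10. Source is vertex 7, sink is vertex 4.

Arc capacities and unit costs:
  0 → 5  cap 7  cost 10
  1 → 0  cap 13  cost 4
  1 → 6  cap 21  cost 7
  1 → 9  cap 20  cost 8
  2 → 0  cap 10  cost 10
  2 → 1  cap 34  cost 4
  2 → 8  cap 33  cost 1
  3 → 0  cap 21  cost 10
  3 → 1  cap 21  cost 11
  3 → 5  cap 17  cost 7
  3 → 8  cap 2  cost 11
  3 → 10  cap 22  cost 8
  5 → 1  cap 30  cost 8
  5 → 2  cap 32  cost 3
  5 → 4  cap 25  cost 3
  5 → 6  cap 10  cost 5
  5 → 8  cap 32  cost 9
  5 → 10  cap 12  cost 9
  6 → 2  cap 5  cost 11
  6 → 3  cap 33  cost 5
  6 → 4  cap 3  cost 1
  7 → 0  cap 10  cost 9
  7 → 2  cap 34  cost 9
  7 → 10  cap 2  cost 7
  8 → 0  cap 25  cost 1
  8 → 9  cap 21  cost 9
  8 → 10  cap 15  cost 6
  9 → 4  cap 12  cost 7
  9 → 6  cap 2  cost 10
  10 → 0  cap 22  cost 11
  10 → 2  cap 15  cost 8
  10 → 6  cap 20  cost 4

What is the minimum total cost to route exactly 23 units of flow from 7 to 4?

shortest-cost path #1: 7→10→6→4 push 2 @ unit cost 12 (adds 24)
shortest-cost path #2: 7→2→8→10→6→4 push 1 @ unit cost 21 (adds 21)
shortest-cost path #3: 7→0→5→4 push 7 @ unit cost 22 (adds 154)
shortest-cost path #4: 7→2→8→9→4 push 12 @ unit cost 26 (adds 312)
shortest-cost path #5: 7→2→8→10→6→3→5→4 push 1 @ unit cost 35 (adds 35)
total cost = 546

Minimum cost for 23 units: 546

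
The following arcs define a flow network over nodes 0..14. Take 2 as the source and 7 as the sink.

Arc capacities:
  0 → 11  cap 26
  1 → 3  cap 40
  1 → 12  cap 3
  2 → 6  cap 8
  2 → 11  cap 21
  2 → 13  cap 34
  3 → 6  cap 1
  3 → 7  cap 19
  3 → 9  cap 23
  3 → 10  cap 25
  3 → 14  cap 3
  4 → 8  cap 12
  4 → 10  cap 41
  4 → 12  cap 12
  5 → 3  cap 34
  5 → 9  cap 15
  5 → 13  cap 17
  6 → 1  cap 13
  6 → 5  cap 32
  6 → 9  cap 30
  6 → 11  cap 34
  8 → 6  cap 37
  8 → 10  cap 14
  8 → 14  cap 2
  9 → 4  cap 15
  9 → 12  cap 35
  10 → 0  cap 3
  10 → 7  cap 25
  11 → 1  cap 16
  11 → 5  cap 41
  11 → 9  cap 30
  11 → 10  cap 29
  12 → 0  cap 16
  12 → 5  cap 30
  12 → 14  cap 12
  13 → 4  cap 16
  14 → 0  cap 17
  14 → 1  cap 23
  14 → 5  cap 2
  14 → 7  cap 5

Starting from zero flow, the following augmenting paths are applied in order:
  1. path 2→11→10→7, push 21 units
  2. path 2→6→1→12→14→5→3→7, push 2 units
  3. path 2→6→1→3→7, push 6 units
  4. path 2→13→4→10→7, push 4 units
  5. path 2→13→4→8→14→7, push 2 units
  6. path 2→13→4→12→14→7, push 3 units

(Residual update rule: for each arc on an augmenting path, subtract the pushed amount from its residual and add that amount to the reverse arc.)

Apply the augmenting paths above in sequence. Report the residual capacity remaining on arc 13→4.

after path 1 (2→11→10→7, push 21): res(13,4)=16
after path 2 (2→6→1→12→14→5→3→7, push 2): res(13,4)=16
after path 3 (2→6→1→3→7, push 6): res(13,4)=16
after path 4 (2→13→4→10→7, push 4): res(13,4)=12
after path 5 (2→13→4→8→14→7, push 2): res(13,4)=10
after path 6 (2→13→4→12→14→7, push 3): res(13,4)=7

Residual capacity of (13,4): 7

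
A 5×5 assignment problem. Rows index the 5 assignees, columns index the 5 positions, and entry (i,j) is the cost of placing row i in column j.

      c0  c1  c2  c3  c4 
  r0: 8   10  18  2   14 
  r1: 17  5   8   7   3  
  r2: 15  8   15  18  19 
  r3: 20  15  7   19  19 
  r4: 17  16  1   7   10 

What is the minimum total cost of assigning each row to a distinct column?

Minimum assignment cost: 33

optimal assignment: row0→col0 (cost 8), row1→col4 (cost 3), row2→col1 (cost 8), row3→col2 (cost 7), row4→col3 (cost 7)
total = 8 + 3 + 8 + 7 + 7 = 33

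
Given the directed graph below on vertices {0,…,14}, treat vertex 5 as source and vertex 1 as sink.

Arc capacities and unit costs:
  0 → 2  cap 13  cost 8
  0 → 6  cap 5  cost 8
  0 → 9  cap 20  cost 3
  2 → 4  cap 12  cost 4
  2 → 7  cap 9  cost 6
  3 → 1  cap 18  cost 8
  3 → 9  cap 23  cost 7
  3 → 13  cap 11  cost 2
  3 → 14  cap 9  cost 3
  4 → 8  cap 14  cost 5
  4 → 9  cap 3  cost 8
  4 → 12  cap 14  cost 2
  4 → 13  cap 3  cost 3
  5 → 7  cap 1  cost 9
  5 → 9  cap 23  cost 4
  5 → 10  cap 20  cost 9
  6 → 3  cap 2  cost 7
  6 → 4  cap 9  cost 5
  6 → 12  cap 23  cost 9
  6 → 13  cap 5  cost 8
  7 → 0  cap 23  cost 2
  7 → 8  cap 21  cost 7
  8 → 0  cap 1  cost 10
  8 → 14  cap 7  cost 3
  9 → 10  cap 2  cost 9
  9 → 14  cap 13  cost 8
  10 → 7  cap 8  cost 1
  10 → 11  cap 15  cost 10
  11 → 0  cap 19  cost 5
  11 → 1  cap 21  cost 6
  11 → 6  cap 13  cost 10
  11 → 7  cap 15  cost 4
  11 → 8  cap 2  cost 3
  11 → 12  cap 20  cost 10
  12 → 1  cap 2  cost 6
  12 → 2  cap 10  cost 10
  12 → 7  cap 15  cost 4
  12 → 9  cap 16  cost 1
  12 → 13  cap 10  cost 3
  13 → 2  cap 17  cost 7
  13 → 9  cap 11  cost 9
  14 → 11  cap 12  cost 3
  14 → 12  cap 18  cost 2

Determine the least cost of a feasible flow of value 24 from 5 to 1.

Minimum cost for 24 units: 555

shortest-cost path #1: 5→9→14→12→1 push 2 @ unit cost 20 (adds 40)
shortest-cost path #2: 5→9→14→11→1 push 11 @ unit cost 21 (adds 231)
shortest-cost path #3: 5→10→11→1 push 10 @ unit cost 25 (adds 250)
shortest-cost path #4: 5→7→0→6→3→1 push 1 @ unit cost 34 (adds 34)
total cost = 555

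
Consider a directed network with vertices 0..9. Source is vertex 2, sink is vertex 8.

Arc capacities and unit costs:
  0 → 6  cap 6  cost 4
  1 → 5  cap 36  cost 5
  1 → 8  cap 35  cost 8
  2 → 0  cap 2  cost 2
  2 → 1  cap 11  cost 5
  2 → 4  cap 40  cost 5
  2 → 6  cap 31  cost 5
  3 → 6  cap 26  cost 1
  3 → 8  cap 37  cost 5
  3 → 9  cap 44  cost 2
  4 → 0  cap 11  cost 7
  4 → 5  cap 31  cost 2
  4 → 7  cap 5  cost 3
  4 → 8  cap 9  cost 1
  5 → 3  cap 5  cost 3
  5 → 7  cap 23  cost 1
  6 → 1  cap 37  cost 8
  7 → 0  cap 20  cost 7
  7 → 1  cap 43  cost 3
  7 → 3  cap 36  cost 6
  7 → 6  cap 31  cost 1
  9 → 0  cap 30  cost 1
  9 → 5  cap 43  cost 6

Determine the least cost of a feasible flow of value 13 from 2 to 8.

Minimum cost for 13 units: 106

shortest-cost path #1: 2→4→8 push 9 @ unit cost 6 (adds 54)
shortest-cost path #2: 2→1→8 push 4 @ unit cost 13 (adds 52)
total cost = 106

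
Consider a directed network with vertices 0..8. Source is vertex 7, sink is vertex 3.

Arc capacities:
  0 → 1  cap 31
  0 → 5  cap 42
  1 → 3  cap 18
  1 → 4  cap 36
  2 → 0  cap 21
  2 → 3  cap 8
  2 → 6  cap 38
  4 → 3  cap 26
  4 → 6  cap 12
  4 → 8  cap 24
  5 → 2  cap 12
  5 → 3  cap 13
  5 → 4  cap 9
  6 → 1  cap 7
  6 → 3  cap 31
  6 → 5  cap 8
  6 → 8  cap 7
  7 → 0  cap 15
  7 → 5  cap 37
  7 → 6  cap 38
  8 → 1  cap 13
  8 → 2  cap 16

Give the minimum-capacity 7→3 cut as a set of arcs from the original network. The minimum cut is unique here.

Min-cut arcs: {(5,2), (5,3), (5,4), (7,0), (7,6)} (total capacity 87)

augment #1: 7→5→3 push 13
augment #2: 7→6→3 push 31
augment #3: 7→0→1→3 push 15
augment #4: 7→5→2→3 push 8
augment #5: 7→5→4→3 push 9
augment #6: 7→6→1→3 push 3
augment #7: 7→6→1→4→3 push 4
augment #8: 7→5→2→0→1→4→3 push 4
max flow = 87; residual-reachable set from 7 gives S-side
cut edges (S→T): {(5,2), (5,3), (5,4), (7,0), (7,6)} total cap 87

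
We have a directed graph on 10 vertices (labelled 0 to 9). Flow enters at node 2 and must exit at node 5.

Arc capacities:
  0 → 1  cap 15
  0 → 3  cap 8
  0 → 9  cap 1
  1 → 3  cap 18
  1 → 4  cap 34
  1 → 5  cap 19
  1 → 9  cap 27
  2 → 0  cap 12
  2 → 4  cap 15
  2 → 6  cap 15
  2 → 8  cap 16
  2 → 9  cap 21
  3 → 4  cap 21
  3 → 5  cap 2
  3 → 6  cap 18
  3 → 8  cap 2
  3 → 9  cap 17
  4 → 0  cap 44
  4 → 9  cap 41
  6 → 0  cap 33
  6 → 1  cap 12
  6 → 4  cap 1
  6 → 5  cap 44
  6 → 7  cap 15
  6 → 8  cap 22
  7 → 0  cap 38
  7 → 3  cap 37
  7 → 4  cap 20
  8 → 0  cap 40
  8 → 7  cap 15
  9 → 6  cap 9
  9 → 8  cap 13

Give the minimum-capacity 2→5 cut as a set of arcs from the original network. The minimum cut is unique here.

Min-cut arcs: {(0,1), (2,6), (3,5), (3,6), (9,6)} (total capacity 59)

augment #1: 2→6→5 push 15
augment #2: 2→0→1→5 push 12
augment #3: 2→9→6→5 push 9
augment #4: 2→4→0→1→5 push 3
augment #5: 2→4→0→3→5 push 2
augment #6: 2→4→0→3→6→5 push 6
augment #7: 2→8→7→3→6→5 push 12
max flow = 59; residual-reachable set from 2 gives S-side
cut edges (S→T): {(0,1), (2,6), (3,5), (3,6), (9,6)} total cap 59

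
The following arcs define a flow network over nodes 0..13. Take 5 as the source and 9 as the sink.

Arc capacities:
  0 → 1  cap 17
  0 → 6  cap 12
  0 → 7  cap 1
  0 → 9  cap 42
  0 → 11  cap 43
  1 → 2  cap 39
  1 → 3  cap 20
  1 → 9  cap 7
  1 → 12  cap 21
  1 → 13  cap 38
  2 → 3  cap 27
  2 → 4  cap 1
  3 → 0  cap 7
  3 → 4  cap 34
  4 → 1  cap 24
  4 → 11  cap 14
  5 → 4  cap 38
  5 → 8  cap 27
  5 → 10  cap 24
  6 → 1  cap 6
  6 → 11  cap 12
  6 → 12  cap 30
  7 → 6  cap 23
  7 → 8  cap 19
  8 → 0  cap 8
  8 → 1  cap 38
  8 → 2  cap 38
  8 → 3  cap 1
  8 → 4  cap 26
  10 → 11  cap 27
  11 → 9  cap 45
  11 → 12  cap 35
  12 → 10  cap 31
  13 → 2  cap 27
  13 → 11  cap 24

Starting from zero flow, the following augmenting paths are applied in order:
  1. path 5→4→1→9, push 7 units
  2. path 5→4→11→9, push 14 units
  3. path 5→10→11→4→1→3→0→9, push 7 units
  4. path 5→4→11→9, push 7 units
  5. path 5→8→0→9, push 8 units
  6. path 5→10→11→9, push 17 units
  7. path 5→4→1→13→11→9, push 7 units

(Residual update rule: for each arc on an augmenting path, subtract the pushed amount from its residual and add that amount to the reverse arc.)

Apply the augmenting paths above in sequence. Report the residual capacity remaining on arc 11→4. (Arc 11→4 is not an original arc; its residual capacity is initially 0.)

Residual capacity of (11,4): 14

after path 1 (5→4→1→9, push 7): res(11,4)=0
after path 2 (5→4→11→9, push 14): res(11,4)=14
after path 3 (5→10→11→4→1→3→0→9, push 7): res(11,4)=7
after path 4 (5→4→11→9, push 7): res(11,4)=14
after path 5 (5→8→0→9, push 8): res(11,4)=14
after path 6 (5→10→11→9, push 17): res(11,4)=14
after path 7 (5→4→1→13→11→9, push 7): res(11,4)=14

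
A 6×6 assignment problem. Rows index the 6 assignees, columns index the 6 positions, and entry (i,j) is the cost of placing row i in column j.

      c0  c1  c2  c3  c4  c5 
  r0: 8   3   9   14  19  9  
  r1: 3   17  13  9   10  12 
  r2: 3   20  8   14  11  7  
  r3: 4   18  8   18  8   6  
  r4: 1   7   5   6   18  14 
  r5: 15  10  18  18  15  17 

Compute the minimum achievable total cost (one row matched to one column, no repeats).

one of 2 optimal assignments: row0→col1 (cost 3), row1→col0 (cost 3), row2→col2 (cost 8), row3→col5 (cost 6), row4→col3 (cost 6), row5→col4 (cost 15)
total = 3 + 3 + 8 + 6 + 6 + 15 = 41

Minimum assignment cost: 41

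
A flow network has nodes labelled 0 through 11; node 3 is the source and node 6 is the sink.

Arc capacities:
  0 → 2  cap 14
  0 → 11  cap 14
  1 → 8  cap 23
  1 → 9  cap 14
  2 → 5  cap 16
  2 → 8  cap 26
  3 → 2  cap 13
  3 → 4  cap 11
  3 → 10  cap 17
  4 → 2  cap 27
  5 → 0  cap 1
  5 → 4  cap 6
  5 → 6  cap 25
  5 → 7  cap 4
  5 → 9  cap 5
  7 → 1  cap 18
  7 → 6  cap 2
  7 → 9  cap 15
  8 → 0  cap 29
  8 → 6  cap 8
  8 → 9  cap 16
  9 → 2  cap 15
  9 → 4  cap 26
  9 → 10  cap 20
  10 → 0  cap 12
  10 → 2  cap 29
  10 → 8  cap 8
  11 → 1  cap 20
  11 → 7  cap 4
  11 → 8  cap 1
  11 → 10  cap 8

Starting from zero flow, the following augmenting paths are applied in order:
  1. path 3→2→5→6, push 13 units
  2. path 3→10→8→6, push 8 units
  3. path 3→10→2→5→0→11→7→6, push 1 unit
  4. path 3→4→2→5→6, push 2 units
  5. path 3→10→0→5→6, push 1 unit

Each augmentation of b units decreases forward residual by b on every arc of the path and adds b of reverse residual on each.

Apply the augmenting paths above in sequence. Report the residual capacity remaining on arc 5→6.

Residual capacity of (5,6): 9

after path 1 (3→2→5→6, push 13): res(5,6)=12
after path 2 (3→10→8→6, push 8): res(5,6)=12
after path 3 (3→10→2→5→0→11→7→6, push 1): res(5,6)=12
after path 4 (3→4→2→5→6, push 2): res(5,6)=10
after path 5 (3→10→0→5→6, push 1): res(5,6)=9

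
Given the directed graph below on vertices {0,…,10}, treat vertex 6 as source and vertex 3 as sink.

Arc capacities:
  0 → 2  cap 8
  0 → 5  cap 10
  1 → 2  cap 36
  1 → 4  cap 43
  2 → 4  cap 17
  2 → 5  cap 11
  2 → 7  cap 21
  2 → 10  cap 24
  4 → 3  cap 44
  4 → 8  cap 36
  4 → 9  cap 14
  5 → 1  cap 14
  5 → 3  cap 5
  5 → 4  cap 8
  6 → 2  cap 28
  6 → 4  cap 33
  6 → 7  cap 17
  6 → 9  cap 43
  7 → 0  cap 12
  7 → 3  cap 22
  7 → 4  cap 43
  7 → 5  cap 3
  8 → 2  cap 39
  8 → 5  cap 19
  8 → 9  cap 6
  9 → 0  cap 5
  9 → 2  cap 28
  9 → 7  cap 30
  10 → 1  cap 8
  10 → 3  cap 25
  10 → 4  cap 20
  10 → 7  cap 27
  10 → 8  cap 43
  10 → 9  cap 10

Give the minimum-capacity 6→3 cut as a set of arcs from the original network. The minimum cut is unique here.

Min-cut arcs: {(2,10), (4,3), (5,3), (7,3)} (total capacity 95)

augment #1: 6→4→3 push 33
augment #2: 6→7→3 push 17
augment #3: 6→2→4→3 push 11
augment #4: 6→2→5→3 push 5
augment #5: 6→2→7→3 push 5
augment #6: 6→2→10→3 push 7
augment #7: 6→9→2→10→3 push 17
max flow = 95; residual-reachable set from 6 gives S-side
cut edges (S→T): {(2,10), (4,3), (5,3), (7,3)} total cap 95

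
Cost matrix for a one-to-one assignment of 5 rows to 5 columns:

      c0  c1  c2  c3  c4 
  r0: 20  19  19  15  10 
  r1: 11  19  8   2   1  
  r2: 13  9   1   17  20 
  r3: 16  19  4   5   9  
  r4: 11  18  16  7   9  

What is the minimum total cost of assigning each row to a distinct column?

optimal assignment: row0→col4 (cost 10), row1→col3 (cost 2), row2→col1 (cost 9), row3→col2 (cost 4), row4→col0 (cost 11)
total = 10 + 2 + 9 + 4 + 11 = 36

Minimum assignment cost: 36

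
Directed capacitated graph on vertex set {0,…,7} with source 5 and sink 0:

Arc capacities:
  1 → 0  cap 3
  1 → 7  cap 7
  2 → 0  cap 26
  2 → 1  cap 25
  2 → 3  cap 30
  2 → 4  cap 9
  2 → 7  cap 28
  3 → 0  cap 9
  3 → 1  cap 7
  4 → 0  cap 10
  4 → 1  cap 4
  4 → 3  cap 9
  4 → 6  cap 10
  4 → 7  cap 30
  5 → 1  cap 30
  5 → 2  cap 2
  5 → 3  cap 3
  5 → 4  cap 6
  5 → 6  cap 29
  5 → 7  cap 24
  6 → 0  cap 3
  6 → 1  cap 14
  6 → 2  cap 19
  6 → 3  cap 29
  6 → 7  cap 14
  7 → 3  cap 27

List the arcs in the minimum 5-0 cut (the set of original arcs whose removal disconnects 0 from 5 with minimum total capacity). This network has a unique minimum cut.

augment #1: 5→1→0 push 3
augment #2: 5→2→0 push 2
augment #3: 5→3→0 push 3
augment #4: 5→4→0 push 6
augment #5: 5→6→0 push 3
augment #6: 5→6→2→0 push 19
augment #7: 5→6→3→0 push 6
max flow = 42; residual-reachable set from 5 gives S-side
cut edges (S→T): {(1,0), (3,0), (5,2), (5,4), (6,0), (6,2)} total cap 42

Min-cut arcs: {(1,0), (3,0), (5,2), (5,4), (6,0), (6,2)} (total capacity 42)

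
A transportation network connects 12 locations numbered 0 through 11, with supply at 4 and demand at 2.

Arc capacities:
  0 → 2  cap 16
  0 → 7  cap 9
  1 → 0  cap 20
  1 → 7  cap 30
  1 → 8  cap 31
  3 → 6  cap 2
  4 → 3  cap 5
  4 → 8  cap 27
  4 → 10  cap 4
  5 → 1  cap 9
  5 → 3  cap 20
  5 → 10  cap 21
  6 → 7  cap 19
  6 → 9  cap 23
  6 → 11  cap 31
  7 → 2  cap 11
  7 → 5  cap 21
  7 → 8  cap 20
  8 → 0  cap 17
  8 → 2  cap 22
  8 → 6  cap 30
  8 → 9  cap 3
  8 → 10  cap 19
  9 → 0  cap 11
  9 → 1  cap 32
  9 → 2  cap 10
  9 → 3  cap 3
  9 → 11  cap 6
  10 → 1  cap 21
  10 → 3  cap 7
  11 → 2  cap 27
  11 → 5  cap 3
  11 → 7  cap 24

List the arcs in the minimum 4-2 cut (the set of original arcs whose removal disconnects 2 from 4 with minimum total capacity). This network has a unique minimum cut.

Min-cut arcs: {(3,6), (4,8), (4,10)} (total capacity 33)

augment #1: 4→8→2 push 22
augment #2: 4→8→0→2 push 5
augment #3: 4→3→6→7→2 push 2
augment #4: 4→10→1→0→2 push 4
max flow = 33; residual-reachable set from 4 gives S-side
cut edges (S→T): {(3,6), (4,8), (4,10)} total cap 33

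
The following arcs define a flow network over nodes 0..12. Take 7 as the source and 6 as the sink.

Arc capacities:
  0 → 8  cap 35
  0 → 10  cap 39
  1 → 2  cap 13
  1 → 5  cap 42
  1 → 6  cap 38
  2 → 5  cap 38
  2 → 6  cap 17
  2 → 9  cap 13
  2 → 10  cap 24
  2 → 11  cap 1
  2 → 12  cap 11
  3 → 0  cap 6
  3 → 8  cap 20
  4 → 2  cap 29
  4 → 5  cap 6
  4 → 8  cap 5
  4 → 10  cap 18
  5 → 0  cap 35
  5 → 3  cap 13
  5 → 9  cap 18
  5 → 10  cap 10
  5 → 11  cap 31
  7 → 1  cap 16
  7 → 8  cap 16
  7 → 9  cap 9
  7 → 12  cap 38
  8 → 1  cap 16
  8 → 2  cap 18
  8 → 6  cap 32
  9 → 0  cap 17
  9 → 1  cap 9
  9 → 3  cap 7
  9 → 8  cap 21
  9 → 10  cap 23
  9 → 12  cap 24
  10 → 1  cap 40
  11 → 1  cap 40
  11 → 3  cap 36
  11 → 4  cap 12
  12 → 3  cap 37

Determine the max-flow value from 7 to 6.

Maximum flow value: 67

augment #1: 7→1→6 bottleneck 16, total now 16
augment #2: 7→8→6 bottleneck 16, total now 32
augment #3: 7→9→1→6 bottleneck 9, total now 41
augment #4: 7→12→3→8→6 bottleneck 16, total now 57
augment #5: 7→12→3→8→1→6 bottleneck 4, total now 61
augment #6: 7→12→3→0→8→1→6 bottleneck 6, total now 67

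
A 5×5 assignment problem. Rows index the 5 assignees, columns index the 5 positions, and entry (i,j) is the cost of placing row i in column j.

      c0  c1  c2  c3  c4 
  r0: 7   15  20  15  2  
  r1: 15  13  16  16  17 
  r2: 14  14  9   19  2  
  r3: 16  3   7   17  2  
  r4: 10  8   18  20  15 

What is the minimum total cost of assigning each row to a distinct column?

Minimum assignment cost: 40

one of 2 optimal assignments: row0→col0 (cost 7), row1→col3 (cost 16), row2→col4 (cost 2), row3→col2 (cost 7), row4→col1 (cost 8)
total = 7 + 16 + 2 + 7 + 8 = 40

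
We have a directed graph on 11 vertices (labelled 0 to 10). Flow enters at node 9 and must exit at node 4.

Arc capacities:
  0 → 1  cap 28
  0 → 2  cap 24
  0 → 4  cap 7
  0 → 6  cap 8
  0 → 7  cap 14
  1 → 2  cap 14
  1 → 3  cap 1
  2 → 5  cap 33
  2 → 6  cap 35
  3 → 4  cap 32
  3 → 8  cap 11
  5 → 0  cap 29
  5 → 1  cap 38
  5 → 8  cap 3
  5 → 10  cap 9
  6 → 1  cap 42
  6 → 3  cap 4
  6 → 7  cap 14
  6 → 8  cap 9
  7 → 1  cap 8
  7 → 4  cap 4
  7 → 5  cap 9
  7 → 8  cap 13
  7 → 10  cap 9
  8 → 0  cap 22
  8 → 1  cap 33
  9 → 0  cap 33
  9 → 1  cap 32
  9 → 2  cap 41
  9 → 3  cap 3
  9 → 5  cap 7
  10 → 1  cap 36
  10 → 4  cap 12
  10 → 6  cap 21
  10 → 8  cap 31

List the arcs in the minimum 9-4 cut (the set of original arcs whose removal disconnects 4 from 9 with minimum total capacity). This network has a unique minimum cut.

augment #1: 9→0→4 push 7
augment #2: 9→3→4 push 3
augment #3: 9→0→7→4 push 4
augment #4: 9→1→3→4 push 1
augment #5: 9→5→10→4 push 7
augment #6: 9→0→6→3→4 push 4
augment #7: 9→0→7→10→4 push 5
max flow = 31; residual-reachable set from 9 gives S-side
cut edges (S→T): {(0,4), (1,3), (6,3), (7,4), (9,3), (10,4)} total cap 31

Min-cut arcs: {(0,4), (1,3), (6,3), (7,4), (9,3), (10,4)} (total capacity 31)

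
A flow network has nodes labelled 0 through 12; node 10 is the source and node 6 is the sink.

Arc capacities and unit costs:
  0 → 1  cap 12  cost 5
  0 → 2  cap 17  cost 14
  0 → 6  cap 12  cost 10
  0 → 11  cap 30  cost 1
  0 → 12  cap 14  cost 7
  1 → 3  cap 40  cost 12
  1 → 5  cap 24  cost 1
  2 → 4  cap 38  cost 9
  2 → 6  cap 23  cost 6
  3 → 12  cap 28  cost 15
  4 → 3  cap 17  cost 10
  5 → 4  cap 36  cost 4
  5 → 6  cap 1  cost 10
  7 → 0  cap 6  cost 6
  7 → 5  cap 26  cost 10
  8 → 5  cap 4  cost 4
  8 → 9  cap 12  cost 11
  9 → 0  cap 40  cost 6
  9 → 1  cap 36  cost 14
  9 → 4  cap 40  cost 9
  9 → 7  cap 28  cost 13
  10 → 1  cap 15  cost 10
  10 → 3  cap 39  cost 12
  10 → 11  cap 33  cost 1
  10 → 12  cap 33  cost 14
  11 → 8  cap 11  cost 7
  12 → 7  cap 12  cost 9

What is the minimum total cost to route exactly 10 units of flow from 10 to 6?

Minimum cost for 10 units: 336

shortest-cost path #1: 10→1→5→6 push 1 @ unit cost 21 (adds 21)
shortest-cost path #2: 10→11→8→9→0→6 push 9 @ unit cost 35 (adds 315)
total cost = 336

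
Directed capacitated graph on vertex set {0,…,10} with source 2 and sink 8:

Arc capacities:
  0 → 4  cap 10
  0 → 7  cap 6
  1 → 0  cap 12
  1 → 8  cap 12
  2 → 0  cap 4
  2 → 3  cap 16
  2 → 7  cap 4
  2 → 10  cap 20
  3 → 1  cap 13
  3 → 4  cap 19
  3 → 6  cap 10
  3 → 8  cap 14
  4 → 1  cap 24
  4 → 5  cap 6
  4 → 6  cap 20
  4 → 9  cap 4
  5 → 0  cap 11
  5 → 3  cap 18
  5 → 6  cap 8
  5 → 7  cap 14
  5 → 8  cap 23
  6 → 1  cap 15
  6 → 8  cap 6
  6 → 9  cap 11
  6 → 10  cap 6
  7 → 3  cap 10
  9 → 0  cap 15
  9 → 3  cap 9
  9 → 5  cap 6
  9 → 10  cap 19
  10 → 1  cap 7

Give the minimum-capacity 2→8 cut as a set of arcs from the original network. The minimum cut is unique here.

Min-cut arcs: {(2,0), (2,3), (2,7), (10,1)} (total capacity 31)

augment #1: 2→3→8 push 14
augment #2: 2→3→1→8 push 2
augment #3: 2→10→1→8 push 7
augment #4: 2→0→4→1→8 push 3
augment #5: 2→0→4→5→8 push 1
augment #6: 2→7→3→6→8 push 4
max flow = 31; residual-reachable set from 2 gives S-side
cut edges (S→T): {(2,0), (2,3), (2,7), (10,1)} total cap 31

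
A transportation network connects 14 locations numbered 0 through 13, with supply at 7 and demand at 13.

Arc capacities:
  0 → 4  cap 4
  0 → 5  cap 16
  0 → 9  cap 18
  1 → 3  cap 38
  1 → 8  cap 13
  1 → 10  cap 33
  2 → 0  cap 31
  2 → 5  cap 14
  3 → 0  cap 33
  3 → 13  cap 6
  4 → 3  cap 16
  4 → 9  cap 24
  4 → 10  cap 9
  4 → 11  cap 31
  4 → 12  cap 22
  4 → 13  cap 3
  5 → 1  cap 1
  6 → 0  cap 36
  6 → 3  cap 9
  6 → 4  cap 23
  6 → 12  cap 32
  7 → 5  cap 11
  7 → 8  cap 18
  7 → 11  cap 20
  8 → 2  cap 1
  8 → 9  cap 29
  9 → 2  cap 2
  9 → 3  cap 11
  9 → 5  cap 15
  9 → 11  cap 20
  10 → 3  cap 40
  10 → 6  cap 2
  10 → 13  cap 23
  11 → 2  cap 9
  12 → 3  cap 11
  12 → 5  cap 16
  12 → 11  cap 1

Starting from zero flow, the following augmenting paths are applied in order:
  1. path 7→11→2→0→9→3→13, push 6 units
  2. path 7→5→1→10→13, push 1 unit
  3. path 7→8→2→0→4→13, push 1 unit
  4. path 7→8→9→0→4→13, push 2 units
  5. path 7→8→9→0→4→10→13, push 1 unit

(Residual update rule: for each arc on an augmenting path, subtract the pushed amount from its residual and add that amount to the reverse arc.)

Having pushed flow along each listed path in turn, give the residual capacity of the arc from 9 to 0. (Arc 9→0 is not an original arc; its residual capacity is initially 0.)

after path 1 (7→11→2→0→9→3→13, push 6): res(9,0)=6
after path 2 (7→5→1→10→13, push 1): res(9,0)=6
after path 3 (7→8→2→0→4→13, push 1): res(9,0)=6
after path 4 (7→8→9→0→4→13, push 2): res(9,0)=4
after path 5 (7→8→9→0→4→10→13, push 1): res(9,0)=3

Residual capacity of (9,0): 3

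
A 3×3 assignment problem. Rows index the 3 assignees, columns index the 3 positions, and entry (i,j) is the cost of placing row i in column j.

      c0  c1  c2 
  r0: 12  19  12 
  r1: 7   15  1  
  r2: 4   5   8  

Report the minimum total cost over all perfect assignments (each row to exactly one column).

optimal assignment: row0→col0 (cost 12), row1→col2 (cost 1), row2→col1 (cost 5)
total = 12 + 1 + 5 = 18

Minimum assignment cost: 18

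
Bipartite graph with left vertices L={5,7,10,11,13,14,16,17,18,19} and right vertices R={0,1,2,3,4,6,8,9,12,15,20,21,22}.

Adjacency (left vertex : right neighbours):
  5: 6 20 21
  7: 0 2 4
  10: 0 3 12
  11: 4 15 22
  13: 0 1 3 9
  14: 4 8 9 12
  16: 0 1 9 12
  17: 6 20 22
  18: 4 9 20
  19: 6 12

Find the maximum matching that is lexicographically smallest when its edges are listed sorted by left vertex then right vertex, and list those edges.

|M| = 10 (so the lex-smallest maximum matching has 10 edges)
process left vertices in ascending order; for each, take the smallest-labelled available neighbour that still permits 10 edges overall, or leave it unmatched if none does
lex-smallest matching: {5-6, 7-0, 10-3, 11-4, 13-1, 14-8, 16-9, 17-22, 18-20, 19-12}

Lex-smallest maximum matching: {(5,6), (7,0), (10,3), (11,4), (13,1), (14,8), (16,9), (17,22), (18,20), (19,12)}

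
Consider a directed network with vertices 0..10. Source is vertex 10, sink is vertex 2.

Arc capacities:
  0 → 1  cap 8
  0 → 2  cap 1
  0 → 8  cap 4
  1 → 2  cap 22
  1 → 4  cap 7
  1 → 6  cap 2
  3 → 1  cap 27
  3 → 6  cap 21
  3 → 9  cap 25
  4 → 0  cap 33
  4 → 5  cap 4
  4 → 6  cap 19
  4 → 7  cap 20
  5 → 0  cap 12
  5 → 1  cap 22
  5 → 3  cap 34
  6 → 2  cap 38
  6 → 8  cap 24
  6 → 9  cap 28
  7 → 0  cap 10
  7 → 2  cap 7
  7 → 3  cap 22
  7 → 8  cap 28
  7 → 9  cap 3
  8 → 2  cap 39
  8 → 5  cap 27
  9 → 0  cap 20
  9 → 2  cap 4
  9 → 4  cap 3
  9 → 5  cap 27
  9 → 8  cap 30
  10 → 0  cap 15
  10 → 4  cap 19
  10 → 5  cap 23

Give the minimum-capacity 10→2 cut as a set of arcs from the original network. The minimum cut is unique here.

Min-cut arcs: {(0,1), (0,2), (0,8), (10,4), (10,5)} (total capacity 55)

augment #1: 10→0→2 push 1
augment #2: 10→0→1→2 push 8
augment #3: 10→0→8→2 push 4
augment #4: 10→4→6→2 push 19
augment #5: 10→5→1→2 push 14
augment #6: 10→5→1→6→2 push 2
augment #7: 10→5→3→6→2 push 7
max flow = 55; residual-reachable set from 10 gives S-side
cut edges (S→T): {(0,1), (0,2), (0,8), (10,4), (10,5)} total cap 55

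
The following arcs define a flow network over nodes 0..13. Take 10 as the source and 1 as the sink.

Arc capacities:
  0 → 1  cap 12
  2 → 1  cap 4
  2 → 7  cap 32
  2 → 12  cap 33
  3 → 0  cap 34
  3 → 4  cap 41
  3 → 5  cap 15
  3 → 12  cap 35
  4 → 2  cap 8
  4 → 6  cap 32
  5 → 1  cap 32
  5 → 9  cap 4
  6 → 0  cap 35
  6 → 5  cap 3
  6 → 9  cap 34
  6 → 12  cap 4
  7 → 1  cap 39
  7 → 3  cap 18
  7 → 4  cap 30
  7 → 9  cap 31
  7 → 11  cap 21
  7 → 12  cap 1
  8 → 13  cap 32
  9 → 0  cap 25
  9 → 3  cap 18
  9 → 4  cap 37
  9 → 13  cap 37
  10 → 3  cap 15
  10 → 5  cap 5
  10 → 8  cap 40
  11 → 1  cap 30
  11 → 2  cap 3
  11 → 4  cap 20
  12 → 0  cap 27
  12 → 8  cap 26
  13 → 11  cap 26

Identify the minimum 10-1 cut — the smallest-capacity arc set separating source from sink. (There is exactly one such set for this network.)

Min-cut arcs: {(10,3), (10,5), (13,11)} (total capacity 46)

augment #1: 10→5→1 push 5
augment #2: 10→3→0→1 push 12
augment #3: 10→3→5→1 push 3
augment #4: 10→8→13→11→1 push 26
max flow = 46; residual-reachable set from 10 gives S-side
cut edges (S→T): {(10,3), (10,5), (13,11)} total cap 46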